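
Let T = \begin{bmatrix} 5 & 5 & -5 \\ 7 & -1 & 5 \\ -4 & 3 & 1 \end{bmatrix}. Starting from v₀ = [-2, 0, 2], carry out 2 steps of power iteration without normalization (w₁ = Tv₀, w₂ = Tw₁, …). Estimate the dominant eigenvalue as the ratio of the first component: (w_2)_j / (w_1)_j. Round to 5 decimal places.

λ ≈ 8.50000

w1 = Tv₀ = (5·(-2) + 5·0 + (-5)·2; 7·(-2) + (-1)·0 + 5·2; (-4)·(-2) + 3·0 + 1·2) = (-20, -4, 10)
w2 = Tw1 = (5·(-20) + 5·(-4) + (-5)·10; 7·(-20) + (-1)·(-4) + 5·10; (-4)·(-20) + 3·(-4) + 1·10) = (-170, -86, 78)
Ratio at component: -170 / -20 = 8.50000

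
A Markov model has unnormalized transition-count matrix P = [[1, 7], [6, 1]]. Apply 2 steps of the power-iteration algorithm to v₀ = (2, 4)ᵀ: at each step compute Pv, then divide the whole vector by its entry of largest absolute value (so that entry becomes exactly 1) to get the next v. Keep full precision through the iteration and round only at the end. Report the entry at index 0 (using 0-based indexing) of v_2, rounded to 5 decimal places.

Pv0 = (30.000000, 16.000000); divide by 30.000000 → v1 = (1.000000, 0.533333)
Pv1 = (4.733333, 6.533333); divide by 6.533333 → v2 = (0.724490, 1.000000)
Requested entry of v2: 142/196 = 0.72449

0.72449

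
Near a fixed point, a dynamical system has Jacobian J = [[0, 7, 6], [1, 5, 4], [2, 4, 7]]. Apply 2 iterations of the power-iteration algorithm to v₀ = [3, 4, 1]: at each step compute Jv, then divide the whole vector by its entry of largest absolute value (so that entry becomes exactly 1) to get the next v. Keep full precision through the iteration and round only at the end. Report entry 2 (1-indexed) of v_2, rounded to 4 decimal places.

Jv0 = (34.00000, 27.00000, 29.00000); divide by 34.00000 → v1 = (1.00000, 0.79412, 0.85294)
Jv1 = (10.67647, 8.38235, 11.14706); divide by 11.14706 → v2 = (0.95778, 0.75198, 1.00000)
Requested entry of v2: 285/379 = 0.7520

0.7520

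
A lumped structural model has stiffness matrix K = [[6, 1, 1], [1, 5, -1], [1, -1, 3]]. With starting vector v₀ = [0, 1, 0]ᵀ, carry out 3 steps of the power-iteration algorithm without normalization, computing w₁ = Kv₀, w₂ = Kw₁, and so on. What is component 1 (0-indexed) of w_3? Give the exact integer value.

w1 = Kv₀ = (1, 5, -1)
w2 = Kw1 = (10, 27, -7)
w3 = Kw2 = (80, 152, -38)
The requested component of w3 is 152.

152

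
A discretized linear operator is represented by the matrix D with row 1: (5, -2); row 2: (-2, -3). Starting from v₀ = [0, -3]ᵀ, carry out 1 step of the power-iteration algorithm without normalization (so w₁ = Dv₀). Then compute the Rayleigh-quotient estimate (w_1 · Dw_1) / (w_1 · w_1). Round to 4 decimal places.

-2.3846

w1 = Dv₀ = (5·0 + (-2)·(-3); (-2)·0 + (-3)·(-3)) = (6, 9)
Dw1 = (12, -39)
w1·Dw1 = 6·12 + 9·(-39) = -279; w1·w1 = 6·6 + 9·9 = 117
λ ≈ -279/117 = -2.3846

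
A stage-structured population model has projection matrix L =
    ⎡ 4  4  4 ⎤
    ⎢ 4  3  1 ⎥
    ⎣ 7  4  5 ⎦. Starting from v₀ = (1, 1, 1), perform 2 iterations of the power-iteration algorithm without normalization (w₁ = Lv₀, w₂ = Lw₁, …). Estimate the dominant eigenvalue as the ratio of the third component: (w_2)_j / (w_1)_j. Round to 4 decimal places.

λ ≈ 12.2500

w1 = Lv₀ = (12, 8, 16)
w2 = Lw1 = (144, 88, 196)
Ratio at component: 196 / 16 = 12.2500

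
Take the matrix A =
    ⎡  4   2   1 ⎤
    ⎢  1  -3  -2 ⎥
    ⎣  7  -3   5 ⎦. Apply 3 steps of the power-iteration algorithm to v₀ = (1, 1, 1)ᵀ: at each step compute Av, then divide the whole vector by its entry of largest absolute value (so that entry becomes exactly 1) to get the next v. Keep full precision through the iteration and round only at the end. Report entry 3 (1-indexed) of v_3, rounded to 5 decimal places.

1.00000

Av0 = (7.000000, -4.000000, 9.000000); divide by 9.000000 → v1 = (0.777778, -0.444444, 1.000000)
Av1 = (3.222222, 0.111111, 11.777778); divide by 11.777778 → v2 = (0.273585, 0.009434, 1.000000)
Av2 = (2.113208, -1.754717, 6.886792); divide by 6.886792 → v3 = (0.306849, -0.254795, 1.000000)
Requested entry of v3: 730/730 = 1.00000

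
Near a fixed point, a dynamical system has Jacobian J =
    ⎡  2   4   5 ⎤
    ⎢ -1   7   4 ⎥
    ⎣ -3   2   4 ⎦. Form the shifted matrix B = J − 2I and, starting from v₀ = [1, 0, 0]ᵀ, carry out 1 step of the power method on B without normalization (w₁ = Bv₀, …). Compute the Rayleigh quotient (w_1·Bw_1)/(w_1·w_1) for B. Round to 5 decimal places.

4.10000

B = J − 2I has rows (0, 4, 5); (-1, 5, 4); (-3, 2, 2)
w1 = Bv₀ = (0, -1, -3)
Bw1 = (-19, -17, -8)
w1·Bw1 = 41; w1·w1 = 10; μ ≈ 41/10 = 4.10000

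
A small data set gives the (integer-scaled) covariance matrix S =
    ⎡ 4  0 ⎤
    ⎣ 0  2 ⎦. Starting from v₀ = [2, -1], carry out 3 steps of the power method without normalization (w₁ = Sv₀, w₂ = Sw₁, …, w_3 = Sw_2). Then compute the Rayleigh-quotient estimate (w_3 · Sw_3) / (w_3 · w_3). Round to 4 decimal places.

λ ≈ 3.9922

w1 = Sv₀ = (4·2 + 0·(-1); 0·2 + 2·(-1)) = (8, -2)
w2 = Sw1 = (4·8 + 0·(-2); 0·8 + 2·(-2)) = (32, -4)
w3 = Sw2 = (128, -8)
Sw3 = (512, -16)
w3·Sw3 = 128·512 + (-8)·(-16) = 65664; w3·w3 = 128·128 + (-8)·(-8) = 16448
λ ≈ 65664/16448 = 3.9922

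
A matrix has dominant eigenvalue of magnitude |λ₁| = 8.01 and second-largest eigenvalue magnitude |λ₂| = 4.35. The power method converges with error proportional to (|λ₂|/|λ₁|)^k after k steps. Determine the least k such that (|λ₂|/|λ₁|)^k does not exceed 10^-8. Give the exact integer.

31

|λ₂/λ₁| = 4.35/8.01 = 0.54307
Need k ≥ ln(10^-8) / ln(0.54307) = -18.4207 / -0.6105 ≈ 30.172
Smallest integer k satisfying the bound: 31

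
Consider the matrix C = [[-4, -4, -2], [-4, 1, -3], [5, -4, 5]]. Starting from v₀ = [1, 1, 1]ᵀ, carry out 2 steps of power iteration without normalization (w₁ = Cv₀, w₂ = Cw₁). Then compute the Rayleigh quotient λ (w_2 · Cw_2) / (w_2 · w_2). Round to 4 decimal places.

w1 = Cv₀ = ((-4)·1 + (-4)·1 + (-2)·1; (-4)·1 + 1·1 + (-3)·1; 5·1 + (-4)·1 + 5·1) = (-10, -6, 6)
w2 = Cw1 = ((-4)·(-10) + (-4)·(-6) + (-2)·6; (-4)·(-10) + 1·(-6) + (-3)·6; 5·(-10) + (-4)·(-6) + 5·6) = (52, 16, 4)
Cw2 = (-280, -204, 216)
w2·Cw2 = 52·(-280) + 16·(-204) + 4·216 = -16960; w2·w2 = 52·52 + 16·16 + 4·4 = 2976
λ ≈ -16960/2976 = -5.6989

λ ≈ -5.6989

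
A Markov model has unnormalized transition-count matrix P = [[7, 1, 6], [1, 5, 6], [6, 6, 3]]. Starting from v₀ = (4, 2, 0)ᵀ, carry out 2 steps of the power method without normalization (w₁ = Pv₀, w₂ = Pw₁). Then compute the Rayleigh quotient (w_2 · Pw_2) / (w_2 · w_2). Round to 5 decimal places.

λ ≈ 13.71456

w1 = Pv₀ = (30, 14, 36)
w2 = Pw1 = (440, 316, 372)
Pw2 = (5628, 4252, 5652)
w2·Pw2 = 440·5628 + 316·4252 + 372·5652 = 5922496; w2·w2 = 440·440 + 316·316 + 372·372 = 431840
λ ≈ 5922496/431840 = 13.71456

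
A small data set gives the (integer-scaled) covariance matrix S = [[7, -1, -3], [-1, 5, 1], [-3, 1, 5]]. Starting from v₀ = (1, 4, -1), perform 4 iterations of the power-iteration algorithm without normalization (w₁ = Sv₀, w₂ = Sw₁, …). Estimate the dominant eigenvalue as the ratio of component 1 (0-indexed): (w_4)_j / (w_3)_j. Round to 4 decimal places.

λ ≈ 3.9535

w1 = Sv₀ = (7·1 + (-1)·4 + (-3)·(-1); (-1)·1 + 5·4 + 1·(-1); (-3)·1 + 1·4 + 5·(-1)) = (6, 18, -4)
w2 = Sw1 = (7·6 + (-1)·18 + (-3)·(-4); (-1)·6 + 5·18 + 1·(-4); (-3)·6 + 1·18 + 5·(-4)) = (36, 80, -20)
w3 = Sw2 = (232, 344, -128)
w4 = Sw3 = (1664, 1360, -992)
Ratio at component: 1360 / 344 = 3.9535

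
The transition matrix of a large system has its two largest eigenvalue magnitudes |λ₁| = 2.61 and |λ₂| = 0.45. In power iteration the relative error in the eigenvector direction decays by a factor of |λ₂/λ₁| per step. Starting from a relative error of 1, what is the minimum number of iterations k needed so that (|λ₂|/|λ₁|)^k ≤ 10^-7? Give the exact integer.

10

|λ₂/λ₁| = 0.45/2.61 = 0.17241
Need k ≥ ln(10^-7) / ln(0.17241) = -16.1181 / -1.7579 ≈ 9.169
Smallest integer k satisfying the bound: 10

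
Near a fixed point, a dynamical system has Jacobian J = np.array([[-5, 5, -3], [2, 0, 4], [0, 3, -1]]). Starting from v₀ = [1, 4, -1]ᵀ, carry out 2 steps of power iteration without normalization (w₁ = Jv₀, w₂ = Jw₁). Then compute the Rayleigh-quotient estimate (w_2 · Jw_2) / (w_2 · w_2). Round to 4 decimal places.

w1 = Jv₀ = ((-5)·1 + 5·4 + (-3)·(-1); 2·1 + 0·4 + 4·(-1); 0·1 + 3·4 + (-1)·(-1)) = (18, -2, 13)
w2 = Jw1 = ((-5)·18 + 5·(-2) + (-3)·13; 2·18 + 0·(-2) + 4·13; 0·18 + 3·(-2) + (-1)·13) = (-139, 88, -19)
Jw2 = (1192, -354, 283)
w2·Jw2 = (-139)·1192 + 88·(-354) + (-19)·283 = -202217; w2·w2 = (-139)·(-139) + 88·88 + (-19)·(-19) = 27426
λ ≈ -202217/27426 = -7.3732

λ ≈ -7.3732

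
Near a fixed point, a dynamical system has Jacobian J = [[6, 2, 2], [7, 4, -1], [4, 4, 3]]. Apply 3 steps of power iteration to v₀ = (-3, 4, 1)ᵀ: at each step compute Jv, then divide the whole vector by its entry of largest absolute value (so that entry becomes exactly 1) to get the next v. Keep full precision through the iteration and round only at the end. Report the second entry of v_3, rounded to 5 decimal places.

Jv0 = (-8.000000, -6.000000, 7.000000); divide by -8.000000 → v1 = (1.000000, 0.750000, -0.875000)
Jv1 = (5.750000, 10.875000, 4.375000); divide by 10.875000 → v2 = (0.528736, 1.000000, 0.402299)
Jv2 = (5.977011, 7.298851, 7.321839); divide by 7.321839 → v3 = (0.816327, 0.996860, 1.000000)
Requested entry of v3: -635/-637 = 0.99686

0.99686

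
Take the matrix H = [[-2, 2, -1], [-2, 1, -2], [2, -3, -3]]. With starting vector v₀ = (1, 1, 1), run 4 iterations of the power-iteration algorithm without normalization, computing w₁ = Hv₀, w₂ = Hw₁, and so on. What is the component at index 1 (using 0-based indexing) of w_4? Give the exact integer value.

135

w1 = Hv₀ = ((-2)·1 + 2·1 + (-1)·1; (-2)·1 + 1·1 + (-2)·1; 2·1 + (-3)·1 + (-3)·1) = (-1, -3, -4)
w2 = Hw1 = ((-2)·(-1) + 2·(-3) + (-1)·(-4); (-2)·(-1) + 1·(-3) + (-2)·(-4); 2·(-1) + (-3)·(-3) + (-3)·(-4)) = (0, 7, 19)
w3 = Hw2 = (-5, -31, -78)
w4 = Hw3 = (26, 135, 317)
The requested component of w4 is 135.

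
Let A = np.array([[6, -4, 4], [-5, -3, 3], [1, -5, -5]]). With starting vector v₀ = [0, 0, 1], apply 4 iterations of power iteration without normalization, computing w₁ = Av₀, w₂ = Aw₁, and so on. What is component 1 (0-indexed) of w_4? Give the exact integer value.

-1136

w1 = Av₀ = (4, 3, -5)
w2 = Aw1 = (-8, -44, 14)
w3 = Aw2 = (184, 214, 142)
w4 = Aw3 = (816, -1136, -1596)
The requested component of w4 is -1136.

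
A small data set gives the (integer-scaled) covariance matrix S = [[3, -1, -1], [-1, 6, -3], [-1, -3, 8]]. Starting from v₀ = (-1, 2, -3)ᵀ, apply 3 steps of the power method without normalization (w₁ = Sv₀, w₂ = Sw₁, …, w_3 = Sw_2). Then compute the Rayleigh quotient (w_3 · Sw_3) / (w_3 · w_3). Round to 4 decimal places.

w1 = Sv₀ = (-2, 22, -29)
w2 = Sw1 = (1, 221, -296)
w3 = Sw2 = (78, 2213, -3032)
Sw3 = (1053, 22296, -30973)
w3·Sw3 = 78·1053 + 2213·22296 + (-3032)·(-30973) = 143333318; w3·w3 = 78·78 + 2213·2213 + (-3032)·(-3032) = 14096477
λ ≈ 143333318/14096477 = 10.1680

10.1680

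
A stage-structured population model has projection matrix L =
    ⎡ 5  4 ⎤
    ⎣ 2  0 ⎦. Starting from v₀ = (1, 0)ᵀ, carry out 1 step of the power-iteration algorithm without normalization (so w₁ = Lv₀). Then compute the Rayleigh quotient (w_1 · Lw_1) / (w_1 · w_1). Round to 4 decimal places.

w1 = Lv₀ = (5·1 + 4·0; 2·1 + 0·0) = (5, 2)
Lw1 = (33, 10)
w1·Lw1 = 5·33 + 2·10 = 185; w1·w1 = 5·5 + 2·2 = 29
λ ≈ 185/29 = 6.3793

λ ≈ 6.3793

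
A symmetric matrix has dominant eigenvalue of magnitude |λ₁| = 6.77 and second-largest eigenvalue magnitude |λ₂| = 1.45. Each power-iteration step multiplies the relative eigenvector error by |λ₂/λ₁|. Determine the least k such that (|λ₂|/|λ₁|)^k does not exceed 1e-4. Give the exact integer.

|λ₂/λ₁| = 1.45/6.77 = 0.21418
Need k ≥ ln(1e-4) / ln(0.21418) = -9.2103 / -1.5409 ≈ 5.977
Smallest integer k satisfying the bound: 6

6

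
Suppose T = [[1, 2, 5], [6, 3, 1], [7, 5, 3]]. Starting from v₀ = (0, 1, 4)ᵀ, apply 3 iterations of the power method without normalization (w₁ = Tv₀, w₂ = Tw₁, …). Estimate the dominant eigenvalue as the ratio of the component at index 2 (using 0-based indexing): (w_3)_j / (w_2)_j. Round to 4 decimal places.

10.0708

w1 = Tv₀ = (1·0 + 2·1 + 5·4; 6·0 + 3·1 + 1·4; 7·0 + 5·1 + 3·4) = (22, 7, 17)
w2 = Tw1 = (1·22 + 2·7 + 5·17; 6·22 + 3·7 + 1·17; 7·22 + 5·7 + 3·17) = (121, 170, 240)
w3 = Tw2 = (1661, 1476, 2417)
Ratio at component: 2417 / 240 = 10.0708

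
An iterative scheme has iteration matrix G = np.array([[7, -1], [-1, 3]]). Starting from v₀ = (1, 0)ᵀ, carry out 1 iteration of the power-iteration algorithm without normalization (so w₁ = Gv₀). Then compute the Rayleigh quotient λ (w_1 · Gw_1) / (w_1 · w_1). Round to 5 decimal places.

λ ≈ 7.20000

w1 = Gv₀ = (7, -1)
Gw1 = (50, -10)
w1·Gw1 = 7·50 + (-1)·(-10) = 360; w1·w1 = 7·7 + (-1)·(-1) = 50
λ ≈ 360/50 = 7.20000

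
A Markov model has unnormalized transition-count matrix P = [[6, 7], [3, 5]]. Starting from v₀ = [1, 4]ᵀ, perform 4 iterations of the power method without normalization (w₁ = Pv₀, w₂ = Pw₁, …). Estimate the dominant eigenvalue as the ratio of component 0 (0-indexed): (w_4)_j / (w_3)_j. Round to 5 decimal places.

w1 = Pv₀ = (6·1 + 7·4; 3·1 + 5·4) = (34, 23)
w2 = Pw1 = (6·34 + 7·23; 3·34 + 5·23) = (365, 217)
w3 = Pw2 = (3709, 2180)
w4 = Pw3 = (37514, 22027)
Ratio at component: 37514 / 3709 = 10.11432

10.11432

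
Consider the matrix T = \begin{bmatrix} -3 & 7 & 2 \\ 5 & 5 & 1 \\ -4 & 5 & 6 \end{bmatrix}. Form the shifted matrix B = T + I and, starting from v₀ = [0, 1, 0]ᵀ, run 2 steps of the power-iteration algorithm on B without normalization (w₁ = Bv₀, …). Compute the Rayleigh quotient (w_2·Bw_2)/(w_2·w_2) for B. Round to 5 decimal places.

10.48632

B = T + I has rows (-2, 7, 2); (5, 6, 1); (-4, 5, 7)
w1 = Bv₀ = (7, 6, 5)
w2 = Bw1 = (38, 76, 37)
Bw2 = (530, 683, 487)
w2·Bw2 = 90067; w2·w2 = 8589; μ ≈ 90067/8589 = 10.48632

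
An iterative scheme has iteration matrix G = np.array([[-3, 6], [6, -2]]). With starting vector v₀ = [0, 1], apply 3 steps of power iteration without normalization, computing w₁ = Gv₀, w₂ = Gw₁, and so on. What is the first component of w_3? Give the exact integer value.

w1 = Gv₀ = (6, -2)
w2 = Gw1 = (-30, 40)
w3 = Gw2 = (330, -260)
The requested component of w3 is 330.

330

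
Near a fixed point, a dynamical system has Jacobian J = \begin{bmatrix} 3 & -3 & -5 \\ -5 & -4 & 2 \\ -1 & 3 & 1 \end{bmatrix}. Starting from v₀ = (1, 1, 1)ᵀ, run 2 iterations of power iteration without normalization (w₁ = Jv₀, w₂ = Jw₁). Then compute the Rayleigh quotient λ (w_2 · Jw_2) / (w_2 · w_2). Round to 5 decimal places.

w1 = Jv₀ = (3·1 + (-3)·1 + (-5)·1; (-5)·1 + (-4)·1 + 2·1; (-1)·1 + 3·1 + 1·1) = (-5, -7, 3)
w2 = Jw1 = (3·(-5) + (-3)·(-7) + (-5)·3; (-5)·(-5) + (-4)·(-7) + 2·3; (-1)·(-5) + 3·(-7) + 1·3) = (-9, 59, -13)
Jw2 = (-139, -217, 173)
w2·Jw2 = (-9)·(-139) + 59·(-217) + (-13)·173 = -13801; w2·w2 = (-9)·(-9) + 59·59 + (-13)·(-13) = 3731
λ ≈ -13801/3731 = -3.69901

-3.69901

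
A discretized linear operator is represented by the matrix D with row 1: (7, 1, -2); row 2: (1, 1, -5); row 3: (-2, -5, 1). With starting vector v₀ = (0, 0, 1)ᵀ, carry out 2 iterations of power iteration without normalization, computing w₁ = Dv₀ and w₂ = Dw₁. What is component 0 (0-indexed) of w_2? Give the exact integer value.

-21

w1 = Dv₀ = (-2, -5, 1)
w2 = Dw1 = (-21, -12, 30)
The requested component of w2 is -21.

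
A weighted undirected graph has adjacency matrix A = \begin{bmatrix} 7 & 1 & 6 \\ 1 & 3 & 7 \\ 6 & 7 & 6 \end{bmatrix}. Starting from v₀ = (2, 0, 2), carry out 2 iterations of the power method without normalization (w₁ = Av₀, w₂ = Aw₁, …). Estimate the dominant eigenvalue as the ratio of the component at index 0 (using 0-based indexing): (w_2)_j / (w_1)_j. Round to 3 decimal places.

λ ≈ 13.154

w1 = Av₀ = (26, 16, 24)
w2 = Aw1 = (342, 242, 412)
Ratio at component: 342 / 26 = 13.154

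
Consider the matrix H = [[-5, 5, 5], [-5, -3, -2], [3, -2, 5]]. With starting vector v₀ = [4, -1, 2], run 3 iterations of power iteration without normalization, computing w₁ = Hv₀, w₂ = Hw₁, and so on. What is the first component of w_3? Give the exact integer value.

w1 = Hv₀ = (-15, -21, 24)
w2 = Hw1 = (90, 90, 117)
w3 = Hw2 = (585, -954, 675)
The requested component of w3 is 585.

585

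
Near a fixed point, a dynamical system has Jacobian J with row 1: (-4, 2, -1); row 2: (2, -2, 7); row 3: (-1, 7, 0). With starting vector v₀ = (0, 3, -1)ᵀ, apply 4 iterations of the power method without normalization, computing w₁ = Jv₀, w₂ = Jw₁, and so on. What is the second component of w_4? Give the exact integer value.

13652

w1 = Jv₀ = (7, -13, 21)
w2 = Jw1 = (-75, 187, -98)
w3 = Jw2 = (772, -1210, 1384)
w4 = Jw3 = (-6892, 13652, -9242)
The requested component of w4 is 13652.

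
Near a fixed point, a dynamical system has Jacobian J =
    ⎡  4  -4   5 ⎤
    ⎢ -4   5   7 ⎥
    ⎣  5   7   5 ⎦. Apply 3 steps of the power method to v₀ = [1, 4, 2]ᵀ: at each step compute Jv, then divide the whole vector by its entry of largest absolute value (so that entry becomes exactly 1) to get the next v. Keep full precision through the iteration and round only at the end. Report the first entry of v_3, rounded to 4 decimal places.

0.1026

Jv0 = (-2.00000, 30.00000, 43.00000); divide by 43.00000 → v1 = (-0.04651, 0.69767, 1.00000)
Jv1 = (2.02326, 10.67442, 9.65116); divide by 10.67442 → v2 = (0.18954, 1.00000, 0.90414)
Jv2 = (1.27887, 10.57081, 12.46841); divide by 12.46841 → v3 = (0.10257, 0.84781, 1.00000)
Requested entry of v3: 587/5723 = 0.1026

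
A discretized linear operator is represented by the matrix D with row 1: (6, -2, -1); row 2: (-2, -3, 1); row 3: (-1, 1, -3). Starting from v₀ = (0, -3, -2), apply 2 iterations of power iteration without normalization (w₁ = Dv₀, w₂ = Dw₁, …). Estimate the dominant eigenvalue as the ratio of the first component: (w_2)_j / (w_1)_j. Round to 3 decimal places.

3.875

w1 = Dv₀ = (8, 7, 3)
w2 = Dw1 = (31, -34, -10)
Ratio at component: 31 / 8 = 3.875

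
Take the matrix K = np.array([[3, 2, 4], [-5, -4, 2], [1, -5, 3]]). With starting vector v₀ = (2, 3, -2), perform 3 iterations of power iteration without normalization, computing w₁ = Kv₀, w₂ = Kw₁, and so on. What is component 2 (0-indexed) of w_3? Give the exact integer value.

w1 = Kv₀ = (4, -26, -19)
w2 = Kw1 = (-116, 46, 77)
w3 = Kw2 = (52, 550, -115)
The requested component of w3 is -115.

-115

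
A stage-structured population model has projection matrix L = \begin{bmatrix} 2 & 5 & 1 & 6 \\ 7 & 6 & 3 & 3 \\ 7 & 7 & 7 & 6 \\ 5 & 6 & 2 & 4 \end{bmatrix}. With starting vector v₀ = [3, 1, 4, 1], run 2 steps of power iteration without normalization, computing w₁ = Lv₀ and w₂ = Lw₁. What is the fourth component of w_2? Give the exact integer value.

613

w1 = Lv₀ = (21, 42, 62, 33)
w2 = Lw1 = (512, 684, 1073, 613)
The requested component of w2 is 613.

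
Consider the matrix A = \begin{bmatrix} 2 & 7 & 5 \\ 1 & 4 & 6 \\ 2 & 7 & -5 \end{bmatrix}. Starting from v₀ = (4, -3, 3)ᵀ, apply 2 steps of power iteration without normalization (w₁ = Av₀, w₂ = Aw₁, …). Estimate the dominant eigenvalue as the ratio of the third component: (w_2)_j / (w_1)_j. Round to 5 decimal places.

λ ≈ -7.64286

w1 = Av₀ = (2·4 + 7·(-3) + 5·3; 1·4 + 4·(-3) + 6·3; 2·4 + 7·(-3) + (-5)·3) = (2, 10, -28)
w2 = Aw1 = (2·2 + 7·10 + 5·(-28); 1·2 + 4·10 + 6·(-28); 2·2 + 7·10 + (-5)·(-28)) = (-66, -126, 214)
Ratio at component: 214 / -28 = -7.64286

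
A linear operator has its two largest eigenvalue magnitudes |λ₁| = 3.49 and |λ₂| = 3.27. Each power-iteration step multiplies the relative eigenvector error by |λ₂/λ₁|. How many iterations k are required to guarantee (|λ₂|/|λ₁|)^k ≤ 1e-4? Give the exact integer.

|λ₂/λ₁| = 3.27/3.49 = 0.93696
Need k ≥ ln(1e-4) / ln(0.93696) = -9.2103 / -0.0651 ≈ 141.454
Smallest integer k satisfying the bound: 142

142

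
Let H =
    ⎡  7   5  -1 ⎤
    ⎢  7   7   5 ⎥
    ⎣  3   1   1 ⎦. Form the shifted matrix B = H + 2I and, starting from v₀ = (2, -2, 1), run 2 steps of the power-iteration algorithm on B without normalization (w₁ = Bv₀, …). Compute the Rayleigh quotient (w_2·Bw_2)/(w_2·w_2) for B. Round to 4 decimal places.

B = H + 2I has rows (9, 5, -1); (7, 9, 5); (3, 1, 3)
w1 = Bv₀ = (9·2 + 5·(-2) + (-1)·1; 7·2 + 9·(-2) + 5·1; 3·2 + 1·(-2) + 3·1) = (7, 1, 7)
w2 = Bw1 = (9·7 + 5·1 + (-1)·7; 7·7 + 9·1 + 5·7; 3·7 + 1·1 + 3·7) = (61, 93, 43)
Bw2 = (971, 1479, 405)
w2·Bw2 = 214193; w2·w2 = 14219; μ ≈ 214193/14219 = 15.0639

μ ≈ 15.0639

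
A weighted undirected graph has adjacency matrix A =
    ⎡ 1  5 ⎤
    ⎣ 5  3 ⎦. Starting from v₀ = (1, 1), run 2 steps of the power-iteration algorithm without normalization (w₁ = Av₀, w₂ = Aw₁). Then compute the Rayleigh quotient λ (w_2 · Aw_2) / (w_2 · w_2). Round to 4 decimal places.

7.0954

w1 = Av₀ = (1·1 + 5·1; 5·1 + 3·1) = (6, 8)
w2 = Aw1 = (1·6 + 5·8; 5·6 + 3·8) = (46, 54)
Aw2 = (316, 392)
w2·Aw2 = 46·316 + 54·392 = 35704; w2·w2 = 46·46 + 54·54 = 5032
λ ≈ 35704/5032 = 7.0954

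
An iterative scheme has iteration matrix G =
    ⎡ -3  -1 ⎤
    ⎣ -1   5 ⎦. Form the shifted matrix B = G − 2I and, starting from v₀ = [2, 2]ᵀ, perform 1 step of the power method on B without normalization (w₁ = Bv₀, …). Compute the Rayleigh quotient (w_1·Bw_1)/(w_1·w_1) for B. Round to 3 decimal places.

B = G − 2I has rows (-5, -1); (-1, 3)
w1 = Bv₀ = (-12, 4)
Bw1 = (56, 24)
w1·Bw1 = -576; w1·w1 = 160; μ ≈ -576/160 = -3.600

-3.600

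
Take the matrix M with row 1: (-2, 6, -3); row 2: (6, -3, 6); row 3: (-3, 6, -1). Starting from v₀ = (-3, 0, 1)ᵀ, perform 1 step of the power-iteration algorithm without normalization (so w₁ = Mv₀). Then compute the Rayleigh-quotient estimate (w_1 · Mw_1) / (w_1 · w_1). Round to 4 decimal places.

-10.3318

w1 = Mv₀ = ((-2)·(-3) + 6·0 + (-3)·1; 6·(-3) + (-3)·0 + 6·1; (-3)·(-3) + 6·0 + (-1)·1) = (3, -12, 8)
Mw1 = (-102, 102, -89)
w1·Mw1 = 3·(-102) + (-12)·102 + 8·(-89) = -2242; w1·w1 = 3·3 + (-12)·(-12) + 8·8 = 217
λ ≈ -2242/217 = -10.3318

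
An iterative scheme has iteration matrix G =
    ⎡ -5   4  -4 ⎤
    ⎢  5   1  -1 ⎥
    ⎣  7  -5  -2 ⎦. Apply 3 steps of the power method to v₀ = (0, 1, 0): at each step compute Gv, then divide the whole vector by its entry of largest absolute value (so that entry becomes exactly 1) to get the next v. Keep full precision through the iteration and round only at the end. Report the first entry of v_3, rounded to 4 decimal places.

Gv0 = (4.00000, 1.00000, -5.00000); divide by -5.00000 → v1 = (-0.80000, -0.20000, 1.00000)
Gv1 = (-0.80000, -5.20000, -6.60000); divide by -6.60000 → v2 = (0.12121, 0.78788, 1.00000)
Gv2 = (-1.45455, 0.39394, -5.09091); divide by -5.09091 → v3 = (0.28571, -0.07738, 1.00000)
Requested entry of v3: -48/-168 = 0.2857

0.2857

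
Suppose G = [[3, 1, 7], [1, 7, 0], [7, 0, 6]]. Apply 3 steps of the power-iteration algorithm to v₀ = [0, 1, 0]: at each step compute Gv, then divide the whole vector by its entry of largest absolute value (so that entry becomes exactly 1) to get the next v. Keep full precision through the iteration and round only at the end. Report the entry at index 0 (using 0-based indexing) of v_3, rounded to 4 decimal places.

Gv0 = (1.00000, 7.00000, 0.00000); divide by 7.00000 → v1 = (0.14286, 1.00000, 0.00000)
Gv1 = (1.42857, 7.14286, 1.00000); divide by 7.14286 → v2 = (0.20000, 1.00000, 0.14000)
Gv2 = (2.58000, 7.20000, 2.24000); divide by 7.20000 → v3 = (0.35833, 1.00000, 0.31111)
Requested entry of v3: 129/360 = 0.3583

0.3583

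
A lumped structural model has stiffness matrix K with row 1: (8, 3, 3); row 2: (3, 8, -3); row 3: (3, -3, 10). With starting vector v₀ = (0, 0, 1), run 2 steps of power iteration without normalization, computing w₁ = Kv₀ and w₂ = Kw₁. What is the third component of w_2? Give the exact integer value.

118

w1 = Kv₀ = (8·0 + 3·0 + 3·1; 3·0 + 8·0 + (-3)·1; 3·0 + (-3)·0 + 10·1) = (3, -3, 10)
w2 = Kw1 = (8·3 + 3·(-3) + 3·10; 3·3 + 8·(-3) + (-3)·10; 3·3 + (-3)·(-3) + 10·10) = (45, -45, 118)
The requested component of w2 is 118.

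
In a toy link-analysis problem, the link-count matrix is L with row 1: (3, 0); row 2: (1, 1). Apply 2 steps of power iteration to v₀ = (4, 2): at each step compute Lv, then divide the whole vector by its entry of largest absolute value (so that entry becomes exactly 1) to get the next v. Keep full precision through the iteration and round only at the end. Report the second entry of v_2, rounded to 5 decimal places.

0.50000

Lv0 = (12.000000, 6.000000); divide by 12.000000 → v1 = (1.000000, 0.500000)
Lv1 = (3.000000, 1.500000); divide by 3.000000 → v2 = (1.000000, 0.500000)
Requested entry of v2: 18/36 = 0.50000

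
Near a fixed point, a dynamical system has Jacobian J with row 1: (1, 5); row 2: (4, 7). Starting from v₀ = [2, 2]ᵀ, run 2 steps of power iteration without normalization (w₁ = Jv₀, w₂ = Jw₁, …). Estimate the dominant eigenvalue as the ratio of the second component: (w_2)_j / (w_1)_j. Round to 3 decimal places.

w1 = Jv₀ = (1·2 + 5·2; 4·2 + 7·2) = (12, 22)
w2 = Jw1 = (1·12 + 5·22; 4·12 + 7·22) = (122, 202)
Ratio at component: 202 / 22 = 9.182

λ ≈ 9.182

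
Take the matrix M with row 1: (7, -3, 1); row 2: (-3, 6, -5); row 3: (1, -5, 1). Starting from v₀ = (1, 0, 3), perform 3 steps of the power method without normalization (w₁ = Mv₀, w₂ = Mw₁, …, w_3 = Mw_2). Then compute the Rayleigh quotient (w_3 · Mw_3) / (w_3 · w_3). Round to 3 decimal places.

w1 = Mv₀ = (7·1 + (-3)·0 + 1·3; (-3)·1 + 6·0 + (-5)·3; 1·1 + (-5)·0 + 1·3) = (10, -18, 4)
w2 = Mw1 = (7·10 + (-3)·(-18) + 1·4; (-3)·10 + 6·(-18) + (-5)·4; 1·10 + (-5)·(-18) + 1·4) = (128, -158, 104)
w3 = Mw2 = (1474, -1852, 1022)
Mw3 = (16896, -20644, 11756)
w3·Mw3 = 1474·16896 + (-1852)·(-20644) + 1022·11756 = 75152024; w3·w3 = 1474·1474 + (-1852)·(-1852) + 1022·1022 = 6647064
λ ≈ 75152024/6647064 = 11.306

λ ≈ 11.306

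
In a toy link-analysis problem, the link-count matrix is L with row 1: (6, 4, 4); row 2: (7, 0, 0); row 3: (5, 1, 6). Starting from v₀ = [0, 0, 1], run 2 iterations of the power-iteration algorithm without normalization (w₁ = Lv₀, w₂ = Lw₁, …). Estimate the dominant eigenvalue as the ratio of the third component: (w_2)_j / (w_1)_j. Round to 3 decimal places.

λ ≈ 9.333

w1 = Lv₀ = (6·0 + 4·0 + 4·1; 7·0 + 0·0 + 0·1; 5·0 + 1·0 + 6·1) = (4, 0, 6)
w2 = Lw1 = (6·4 + 4·0 + 4·6; 7·4 + 0·0 + 0·6; 5·4 + 1·0 + 6·6) = (48, 28, 56)
Ratio at component: 56 / 6 = 9.333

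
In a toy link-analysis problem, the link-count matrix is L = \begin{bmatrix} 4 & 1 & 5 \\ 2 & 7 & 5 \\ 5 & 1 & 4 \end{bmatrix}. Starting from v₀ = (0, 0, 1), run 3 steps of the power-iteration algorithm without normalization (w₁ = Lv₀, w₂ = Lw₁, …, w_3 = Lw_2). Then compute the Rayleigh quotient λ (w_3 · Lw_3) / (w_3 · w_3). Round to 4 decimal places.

w1 = Lv₀ = (5, 5, 4)
w2 = Lw1 = (45, 65, 46)
w3 = Lw2 = (475, 775, 474)
Lw3 = (5045, 8745, 5046)
w3·Lw3 = 475·5045 + 775·8745 + 474·5046 = 11565554; w3·w3 = 475·475 + 775·775 + 474·474 = 1050926
λ ≈ 11565554/1050926 = 11.0051

λ ≈ 11.0051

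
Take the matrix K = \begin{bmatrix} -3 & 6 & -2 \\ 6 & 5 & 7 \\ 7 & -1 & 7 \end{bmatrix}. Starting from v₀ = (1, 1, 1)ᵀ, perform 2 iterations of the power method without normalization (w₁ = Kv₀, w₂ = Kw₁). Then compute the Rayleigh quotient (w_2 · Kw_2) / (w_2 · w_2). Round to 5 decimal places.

λ ≈ 10.49271

w1 = Kv₀ = ((-3)·1 + 6·1 + (-2)·1; 6·1 + 5·1 + 7·1; 7·1 + (-1)·1 + 7·1) = (1, 18, 13)
w2 = Kw1 = ((-3)·1 + 6·18 + (-2)·13; 6·1 + 5·18 + 7·13; 7·1 + (-1)·18 + 7·13) = (79, 187, 80)
Kw2 = (725, 1969, 926)
w2·Kw2 = 79·725 + 187·1969 + 80·926 = 499558; w2·w2 = 79·79 + 187·187 + 80·80 = 47610
λ ≈ 499558/47610 = 10.49271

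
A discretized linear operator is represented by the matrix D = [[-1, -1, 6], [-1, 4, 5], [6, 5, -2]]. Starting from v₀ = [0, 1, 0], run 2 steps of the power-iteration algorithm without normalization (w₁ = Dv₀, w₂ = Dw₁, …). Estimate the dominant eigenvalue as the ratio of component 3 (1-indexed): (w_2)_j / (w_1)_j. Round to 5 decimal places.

w1 = Dv₀ = (-1, 4, 5)
w2 = Dw1 = (27, 42, 4)
Ratio at component: 4 / 5 = 0.80000

0.80000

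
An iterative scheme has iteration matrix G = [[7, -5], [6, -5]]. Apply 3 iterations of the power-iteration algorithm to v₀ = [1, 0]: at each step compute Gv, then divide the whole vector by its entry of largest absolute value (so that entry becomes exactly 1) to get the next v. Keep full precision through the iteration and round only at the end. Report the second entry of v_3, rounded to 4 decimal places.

0.7397

Gv0 = (7.00000, 6.00000); divide by 7.00000 → v1 = (1.00000, 0.85714)
Gv1 = (2.71429, 1.71429); divide by 2.71429 → v2 = (1.00000, 0.63158)
Gv2 = (3.84211, 2.84211); divide by 3.84211 → v3 = (1.00000, 0.73973)
Requested entry of v3: 54/73 = 0.7397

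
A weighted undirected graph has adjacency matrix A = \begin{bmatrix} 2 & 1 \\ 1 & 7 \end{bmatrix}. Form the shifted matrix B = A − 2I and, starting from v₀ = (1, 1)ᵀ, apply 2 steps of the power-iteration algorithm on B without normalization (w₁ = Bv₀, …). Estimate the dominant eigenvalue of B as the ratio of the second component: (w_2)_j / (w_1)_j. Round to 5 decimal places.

μ ≈ 5.16667

B = A − 2I has rows (0, 1); (1, 5)
w1 = Bv₀ = (0·1 + 1·1; 1·1 + 5·1) = (1, 6)
w2 = Bw1 = (0·1 + 1·6; 1·1 + 5·6) = (6, 31)
Ratio: 31/6 = 5.16667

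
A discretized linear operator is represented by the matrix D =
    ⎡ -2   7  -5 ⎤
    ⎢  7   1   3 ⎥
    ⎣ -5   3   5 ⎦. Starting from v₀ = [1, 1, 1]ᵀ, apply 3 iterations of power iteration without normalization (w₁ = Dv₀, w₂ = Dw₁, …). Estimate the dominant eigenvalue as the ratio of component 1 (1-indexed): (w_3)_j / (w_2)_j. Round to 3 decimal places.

-3.613

w1 = Dv₀ = (0, 11, 3)
w2 = Dw1 = (62, 20, 48)
w3 = Dw2 = (-224, 598, -10)
Ratio at component: -224 / 62 = -3.613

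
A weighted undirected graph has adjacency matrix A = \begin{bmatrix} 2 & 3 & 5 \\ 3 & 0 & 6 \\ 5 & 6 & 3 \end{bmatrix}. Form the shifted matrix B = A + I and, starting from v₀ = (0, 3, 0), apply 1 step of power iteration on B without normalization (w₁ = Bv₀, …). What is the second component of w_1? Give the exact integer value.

B = A + I has rows (3, 3, 5); (3, 1, 6); (5, 6, 4)
w1 = Bv₀ = (9, 3, 18)
Requested component of w1: 3

3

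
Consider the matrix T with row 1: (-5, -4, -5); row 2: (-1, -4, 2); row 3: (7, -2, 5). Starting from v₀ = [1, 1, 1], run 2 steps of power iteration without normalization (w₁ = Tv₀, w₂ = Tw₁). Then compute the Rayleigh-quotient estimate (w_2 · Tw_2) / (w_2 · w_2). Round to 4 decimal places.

w1 = Tv₀ = (-14, -3, 10)
w2 = Tw1 = (32, 46, -42)
Tw2 = (-134, -300, -78)
w2·Tw2 = 32·(-134) + 46·(-300) + (-42)·(-78) = -14812; w2·w2 = 32·32 + 46·46 + (-42)·(-42) = 4904
λ ≈ -14812/4904 = -3.0204

-3.0204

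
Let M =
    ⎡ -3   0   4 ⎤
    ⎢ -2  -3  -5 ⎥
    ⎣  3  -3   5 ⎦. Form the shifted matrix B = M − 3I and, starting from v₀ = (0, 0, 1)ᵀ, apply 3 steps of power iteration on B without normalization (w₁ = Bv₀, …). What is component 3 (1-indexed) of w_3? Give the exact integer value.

B = M − 3I has rows (-6, 0, 4); (-2, -6, -5); (3, -3, 2)
w1 = Bv₀ = ((-6)·0 + 0·0 + 4·1; (-2)·0 + (-6)·0 + (-5)·1; 3·0 + (-3)·0 + 2·1) = (4, -5, 2)
w2 = Bw1 = ((-6)·4 + 0·(-5) + 4·2; (-2)·4 + (-6)·(-5) + (-5)·2; 3·4 + (-3)·(-5) + 2·2) = (-16, 12, 31)
w3 = Bw2 = (220, -195, -22)
Requested component of w3: -22

-22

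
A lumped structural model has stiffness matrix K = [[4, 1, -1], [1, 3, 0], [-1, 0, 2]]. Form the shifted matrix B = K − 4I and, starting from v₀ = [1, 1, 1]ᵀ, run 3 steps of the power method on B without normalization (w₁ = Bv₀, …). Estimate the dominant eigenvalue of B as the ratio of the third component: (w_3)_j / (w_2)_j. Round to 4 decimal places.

B = K − 4I has rows (0, 1, -1); (1, -1, 0); (-1, 0, -2)
w1 = Bv₀ = (0, 0, -3)
w2 = Bw1 = (3, 0, 6)
w3 = Bw2 = (-6, 3, -15)
Ratio: -15/6 = -2.5000

-2.5000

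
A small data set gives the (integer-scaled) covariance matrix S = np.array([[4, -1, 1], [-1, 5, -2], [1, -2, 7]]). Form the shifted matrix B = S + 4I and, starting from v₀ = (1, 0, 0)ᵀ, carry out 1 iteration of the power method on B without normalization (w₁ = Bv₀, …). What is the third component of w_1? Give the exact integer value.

1

B = S + 4I has rows (8, -1, 1); (-1, 9, -2); (1, -2, 11)
w1 = Bv₀ = (8·1 + (-1)·0 + 1·0; (-1)·1 + 9·0 + (-2)·0; 1·1 + (-2)·0 + 11·0) = (8, -1, 1)
Requested component of w1: 1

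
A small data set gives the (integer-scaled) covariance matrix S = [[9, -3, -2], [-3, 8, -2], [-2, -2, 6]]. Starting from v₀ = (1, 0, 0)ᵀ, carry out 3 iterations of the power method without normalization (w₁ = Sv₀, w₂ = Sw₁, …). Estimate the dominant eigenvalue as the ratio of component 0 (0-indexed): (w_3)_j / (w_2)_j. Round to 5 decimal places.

11.01064

w1 = Sv₀ = (9·1 + (-3)·0 + (-2)·0; (-3)·1 + 8·0 + (-2)·0; (-2)·1 + (-2)·0 + 6·0) = (9, -3, -2)
w2 = Sw1 = (9·9 + (-3)·(-3) + (-2)·(-2); (-3)·9 + 8·(-3) + (-2)·(-2); (-2)·9 + (-2)·(-3) + 6·(-2)) = (94, -47, -24)
w3 = Sw2 = (1035, -610, -238)
Ratio at component: 1035 / 94 = 11.01064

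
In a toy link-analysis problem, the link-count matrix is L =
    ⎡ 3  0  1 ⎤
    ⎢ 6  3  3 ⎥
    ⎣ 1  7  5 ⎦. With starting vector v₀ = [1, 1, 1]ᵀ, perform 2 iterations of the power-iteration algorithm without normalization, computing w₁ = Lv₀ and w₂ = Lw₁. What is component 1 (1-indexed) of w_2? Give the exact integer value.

25

w1 = Lv₀ = (4, 12, 13)
w2 = Lw1 = (25, 99, 153)
The requested component of w2 is 25.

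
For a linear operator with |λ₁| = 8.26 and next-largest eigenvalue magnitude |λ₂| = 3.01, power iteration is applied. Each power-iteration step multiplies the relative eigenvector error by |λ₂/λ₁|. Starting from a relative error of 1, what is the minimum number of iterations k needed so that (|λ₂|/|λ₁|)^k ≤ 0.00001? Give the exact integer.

12

|λ₂/λ₁| = 3.01/8.26 = 0.36441
Need k ≥ ln(0.00001) / ln(0.36441) = -11.5129 / -1.0095 ≈ 11.405
Smallest integer k satisfying the bound: 12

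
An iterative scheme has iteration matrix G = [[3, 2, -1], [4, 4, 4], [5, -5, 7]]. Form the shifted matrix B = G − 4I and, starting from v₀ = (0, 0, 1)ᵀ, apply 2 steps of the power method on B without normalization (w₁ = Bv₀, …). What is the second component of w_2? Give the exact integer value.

B = G − 4I has rows (-1, 2, -1); (4, 0, 4); (5, -5, 3)
w1 = Bv₀ = ((-1)·0 + 2·0 + (-1)·1; 4·0 + 0·0 + 4·1; 5·0 + (-5)·0 + 3·1) = (-1, 4, 3)
w2 = Bw1 = ((-1)·(-1) + 2·4 + (-1)·3; 4·(-1) + 0·4 + 4·3; 5·(-1) + (-5)·4 + 3·3) = (6, 8, -16)
Requested component of w2: 8

8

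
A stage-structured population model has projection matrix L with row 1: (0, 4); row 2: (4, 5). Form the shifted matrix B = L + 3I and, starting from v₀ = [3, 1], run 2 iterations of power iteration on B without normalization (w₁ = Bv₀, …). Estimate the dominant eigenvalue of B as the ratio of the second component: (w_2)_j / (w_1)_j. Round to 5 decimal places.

10.60000

B = L + 3I has rows (3, 4); (4, 8)
w1 = Bv₀ = (13, 20)
w2 = Bw1 = (119, 212)
Ratio: 212/20 = 10.60000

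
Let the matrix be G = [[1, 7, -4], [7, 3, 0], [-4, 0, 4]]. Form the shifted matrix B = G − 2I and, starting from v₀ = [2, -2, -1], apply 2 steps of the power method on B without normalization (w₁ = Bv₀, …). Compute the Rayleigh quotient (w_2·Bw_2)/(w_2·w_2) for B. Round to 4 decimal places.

-7.3290

B = G − 2I has rows (-1, 7, -4); (7, 1, 0); (-4, 0, 2)
w1 = Bv₀ = ((-1)·2 + 7·(-2) + (-4)·(-1); 7·2 + 1·(-2) + 0·(-1); (-4)·2 + 0·(-2) + 2·(-1)) = (-12, 12, -10)
w2 = Bw1 = ((-1)·(-12) + 7·12 + (-4)·(-10); 7·(-12) + 1·12 + 0·(-10); (-4)·(-12) + 0·12 + 2·(-10)) = (136, -72, 28)
Bw2 = (-752, 880, -488)
w2·Bw2 = -179296; w2·w2 = 24464; μ ≈ -179296/24464 = -7.3290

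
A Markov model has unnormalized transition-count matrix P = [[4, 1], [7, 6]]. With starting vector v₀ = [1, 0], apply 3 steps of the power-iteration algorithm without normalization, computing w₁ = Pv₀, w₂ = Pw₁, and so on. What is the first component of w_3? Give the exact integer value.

162

w1 = Pv₀ = (4·1 + 1·0; 7·1 + 6·0) = (4, 7)
w2 = Pw1 = (4·4 + 1·7; 7·4 + 6·7) = (23, 70)
w3 = Pw2 = (162, 581)
The requested component of w3 is 162.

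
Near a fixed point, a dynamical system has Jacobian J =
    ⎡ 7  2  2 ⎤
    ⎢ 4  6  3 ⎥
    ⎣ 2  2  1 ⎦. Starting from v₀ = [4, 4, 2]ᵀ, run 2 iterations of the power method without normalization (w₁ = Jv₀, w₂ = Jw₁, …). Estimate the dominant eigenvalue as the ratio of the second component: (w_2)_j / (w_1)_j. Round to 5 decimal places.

w1 = Jv₀ = (40, 46, 18)
w2 = Jw1 = (408, 490, 190)
Ratio at component: 490 / 46 = 10.65217

λ ≈ 10.65217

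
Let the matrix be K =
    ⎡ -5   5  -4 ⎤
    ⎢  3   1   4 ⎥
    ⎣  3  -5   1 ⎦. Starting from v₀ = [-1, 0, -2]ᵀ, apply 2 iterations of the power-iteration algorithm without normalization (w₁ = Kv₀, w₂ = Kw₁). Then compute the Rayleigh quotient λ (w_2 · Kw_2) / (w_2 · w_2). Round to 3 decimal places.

-2.237

w1 = Kv₀ = ((-5)·(-1) + 5·0 + (-4)·(-2); 3·(-1) + 1·0 + 4·(-2); 3·(-1) + (-5)·0 + 1·(-2)) = (13, -11, -5)
w2 = Kw1 = ((-5)·13 + 5·(-11) + (-4)·(-5); 3·13 + 1·(-11) + 4·(-5); 3·13 + (-5)·(-11) + 1·(-5)) = (-100, 8, 89)
Kw2 = (184, 64, -251)
w2·Kw2 = (-100)·184 + 8·64 + 89·(-251) = -40227; w2·w2 = (-100)·(-100) + 8·8 + 89·89 = 17985
λ ≈ -40227/17985 = -2.237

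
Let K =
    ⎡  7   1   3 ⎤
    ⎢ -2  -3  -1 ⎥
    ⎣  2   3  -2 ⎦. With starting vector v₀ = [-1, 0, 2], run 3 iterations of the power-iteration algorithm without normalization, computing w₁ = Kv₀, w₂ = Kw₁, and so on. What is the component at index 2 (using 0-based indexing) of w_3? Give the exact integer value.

w1 = Kv₀ = (-1, 0, -6)
w2 = Kw1 = (-25, 8, 10)
w3 = Kw2 = (-137, 16, -46)
The requested component of w3 is -46.

-46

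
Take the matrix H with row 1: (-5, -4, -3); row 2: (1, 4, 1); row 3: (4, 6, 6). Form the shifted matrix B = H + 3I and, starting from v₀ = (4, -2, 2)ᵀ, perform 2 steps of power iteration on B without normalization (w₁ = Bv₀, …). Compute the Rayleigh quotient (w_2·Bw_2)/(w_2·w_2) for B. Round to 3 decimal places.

B = H + 3I has rows (-2, -4, -3); (1, 7, 1); (4, 6, 9)
w1 = Bv₀ = (-6, -8, 22)
w2 = Bw1 = (-22, -40, 126)
Bw2 = (-174, -176, 806)
w2·Bw2 = 112424; w2·w2 = 17960; μ ≈ 112424/17960 = 6.260

μ ≈ 6.260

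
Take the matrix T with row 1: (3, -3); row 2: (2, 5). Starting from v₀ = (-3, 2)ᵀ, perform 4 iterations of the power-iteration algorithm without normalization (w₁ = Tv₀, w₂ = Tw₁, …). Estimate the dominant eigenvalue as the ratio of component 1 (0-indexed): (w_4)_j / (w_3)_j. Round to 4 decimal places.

6.7195

w1 = Tv₀ = (-15, 4)
w2 = Tw1 = (-57, -10)
w3 = Tw2 = (-141, -164)
w4 = Tw3 = (69, -1102)
Ratio at component: -1102 / -164 = 6.7195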